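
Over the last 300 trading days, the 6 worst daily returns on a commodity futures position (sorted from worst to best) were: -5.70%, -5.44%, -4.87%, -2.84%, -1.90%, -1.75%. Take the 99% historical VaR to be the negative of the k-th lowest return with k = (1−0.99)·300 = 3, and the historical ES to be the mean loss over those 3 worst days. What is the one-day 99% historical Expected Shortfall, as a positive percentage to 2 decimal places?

The 3 worst returns sum to -16.01%.
ES = −(-16.01%) / 3 = 5.3366…% ≈ 5.34%.

5.34%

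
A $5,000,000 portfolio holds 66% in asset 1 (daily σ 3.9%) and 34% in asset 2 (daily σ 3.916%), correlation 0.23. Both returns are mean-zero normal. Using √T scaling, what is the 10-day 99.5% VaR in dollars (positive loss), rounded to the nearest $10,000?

σ_p = √(0.66²·3.9² + 0.34²·3.916² + 2·0.23·0.66·0.34·3.9·3.916) = 3.158%.
σ_{10d} = 3.158% × √10 = 9.986%.
z(99.5%) = 2.576.
VaR = 2.576 × 9.986% = 25.724%; on $5,000,000 that is $1,286,200.

$1,290,000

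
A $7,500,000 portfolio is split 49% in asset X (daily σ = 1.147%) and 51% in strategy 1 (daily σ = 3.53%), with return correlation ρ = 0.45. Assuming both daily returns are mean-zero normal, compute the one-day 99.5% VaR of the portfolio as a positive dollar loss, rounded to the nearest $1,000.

$408,000

σ_p² = 0.49²·1.147² + 0.51²·3.53² + 2·0.45·0.49·0.51·1.147·3.53 = 4.4676 (%²).
σ_p = √4.4676 = 2.114%.
At 99.5%, z = 2.576.
VaR = 2.576 × 2.114% = 5.446%; on $7,500,000 that is $408,450.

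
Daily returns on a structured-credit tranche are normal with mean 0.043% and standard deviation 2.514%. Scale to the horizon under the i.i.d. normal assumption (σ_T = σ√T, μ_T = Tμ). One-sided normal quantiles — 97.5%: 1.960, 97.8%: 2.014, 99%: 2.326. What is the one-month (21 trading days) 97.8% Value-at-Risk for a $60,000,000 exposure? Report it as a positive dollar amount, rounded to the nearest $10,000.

$13,380,000

σ_{21d} = 2.514% × √21 = 11.521%; μ_{21d} = 21 × 0.043% = 0.903%.
VaR = −(0.903%) + 2.014 × 11.521% = 22.300%.
On $60,000,000: 0.22300 × $60,000,000 = $13,380,000.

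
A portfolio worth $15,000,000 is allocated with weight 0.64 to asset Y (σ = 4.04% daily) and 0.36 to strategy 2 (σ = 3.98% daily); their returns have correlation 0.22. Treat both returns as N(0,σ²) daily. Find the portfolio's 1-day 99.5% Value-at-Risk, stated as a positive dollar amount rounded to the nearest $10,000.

σ_p² = 0.64²·4.04² + 0.36²·3.98² + 2·0.22·0.64·0.36·4.04·3.98 = 10.3683 (%²).
σ_p = √10.3683 = 3.220%.
At 99.5%, z = 2.576.
VaR = 2.576 × 3.220% = 8.295%; on $15,000,000 that is $1,244,250.

$1,240,000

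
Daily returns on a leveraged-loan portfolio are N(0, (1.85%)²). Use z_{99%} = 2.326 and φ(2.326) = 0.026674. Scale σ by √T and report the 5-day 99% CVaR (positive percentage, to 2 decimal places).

11.03%

σ_{5d} = 1.85% × √5 = 4.137%.
ES multiplier = φ(z)/(1−α) = 0.026674/0.01 = 2.667.
ES = 4.137% × 2.667 = 11.033%.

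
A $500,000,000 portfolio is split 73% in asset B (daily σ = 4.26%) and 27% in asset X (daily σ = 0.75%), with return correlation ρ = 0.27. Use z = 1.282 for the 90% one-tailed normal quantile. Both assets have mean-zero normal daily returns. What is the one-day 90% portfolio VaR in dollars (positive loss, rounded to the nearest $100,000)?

$20,300,000

σ_p² = 0.73²·4.26² + 0.27²·0.75² + 2·0.27·0.73·0.27·4.26·0.75 = 10.0519 (%²).
σ_p = √10.0519 = 3.170%.
VaR = 1.282 × 3.170% = 4.064%; on $500,000,000 that is $20,320,000.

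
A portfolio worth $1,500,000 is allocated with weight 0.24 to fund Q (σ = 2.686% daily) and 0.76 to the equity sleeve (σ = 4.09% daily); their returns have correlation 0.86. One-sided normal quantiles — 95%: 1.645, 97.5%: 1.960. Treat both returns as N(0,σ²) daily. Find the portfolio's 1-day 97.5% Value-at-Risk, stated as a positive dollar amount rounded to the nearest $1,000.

$108,000

σ_p² = 0.24²·2.686² + 0.76²·4.09² + 2·0.86·0.24·0.76·2.686·4.09 = 13.5242 (%²).
σ_p = √13.5242 = 3.678%.
VaR = 1.960 × 3.678% = 7.209%; on $1,500,000 that is $108,135.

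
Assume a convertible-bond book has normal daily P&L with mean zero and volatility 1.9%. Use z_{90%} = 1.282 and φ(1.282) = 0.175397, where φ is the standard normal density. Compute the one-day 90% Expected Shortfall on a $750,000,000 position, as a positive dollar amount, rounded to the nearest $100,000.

$25,000,000

Tail multiplier: φ(z)/(1−α) = 0.175397 / 0.1 = 1.754.
ES = 1.9% × 1.754 = 3.333%.
On $750,000,000: 0.03333 × $750,000,000 = $24,997,500.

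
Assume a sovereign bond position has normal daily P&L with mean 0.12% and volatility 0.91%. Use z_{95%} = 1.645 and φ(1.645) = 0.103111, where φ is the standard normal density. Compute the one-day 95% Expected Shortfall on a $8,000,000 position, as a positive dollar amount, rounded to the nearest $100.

Tail multiplier: φ(z)/(1−α) = 0.103111 / 0.05 = 2.062.
ES = −(0.12%) + 0.91% × 2.062 = 1.756%.
On $8,000,000: 0.01756 × $8,000,000 = $140,480.

$140,500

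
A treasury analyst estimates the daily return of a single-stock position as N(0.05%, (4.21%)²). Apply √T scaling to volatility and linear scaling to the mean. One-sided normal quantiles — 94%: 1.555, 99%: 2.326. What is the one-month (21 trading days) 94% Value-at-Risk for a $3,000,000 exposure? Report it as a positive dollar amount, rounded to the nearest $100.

$868,500

σ_{21d} = 4.21% × √21 = 19.293%; μ_{21d} = 21 × 0.05% = 1.050%.
VaR = −(1.050%) + 1.555 × 19.293% = 28.951%.
On $3,000,000: 0.28951 × $3,000,000 = $868,530.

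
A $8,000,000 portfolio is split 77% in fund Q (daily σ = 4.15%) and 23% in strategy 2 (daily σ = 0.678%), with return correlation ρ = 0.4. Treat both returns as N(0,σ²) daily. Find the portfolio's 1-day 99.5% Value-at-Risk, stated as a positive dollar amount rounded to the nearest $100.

$672,000

σ_p² = 0.77²·4.15² + 0.23²·0.678² + 2·0.4·0.77·0.23·4.15·0.678 = 10.6342 (%²).
σ_p = √10.6342 = 3.261%.
At 99.5%, z = 2.576.
VaR = 2.576 × 3.261% = 8.400%; on $8,000,000 that is $672,000.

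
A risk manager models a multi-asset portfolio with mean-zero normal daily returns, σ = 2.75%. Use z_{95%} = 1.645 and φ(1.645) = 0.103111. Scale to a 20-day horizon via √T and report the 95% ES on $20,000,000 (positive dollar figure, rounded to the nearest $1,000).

σ_{20d} = 2.75% × √20 = 12.298%.
ES multiplier = φ(z)/(1−α) = 0.103111/0.05 = 2.062.
ES = 12.298% × 2.062 = 25.358%; on $20,000,000: $5,071,600.

$5,072,000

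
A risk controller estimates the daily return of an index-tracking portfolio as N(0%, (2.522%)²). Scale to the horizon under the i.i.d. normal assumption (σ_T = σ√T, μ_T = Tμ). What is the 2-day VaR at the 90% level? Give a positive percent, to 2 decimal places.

At 90%, z = 1.282.
σ_{2d} = 2.522% × √2 = 3.567%.
VaR = 1.282 × 3.567% = 4.573%.

4.57%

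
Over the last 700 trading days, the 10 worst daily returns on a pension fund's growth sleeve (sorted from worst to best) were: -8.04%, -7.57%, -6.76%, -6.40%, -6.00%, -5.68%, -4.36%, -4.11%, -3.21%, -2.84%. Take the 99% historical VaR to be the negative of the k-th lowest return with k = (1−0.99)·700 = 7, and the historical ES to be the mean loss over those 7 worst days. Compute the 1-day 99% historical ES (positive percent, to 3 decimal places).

The 7 worst returns sum to -44.81%.
ES = −(-44.81%) / 7 = 6.4014…% ≈ 6.401%.

6.401%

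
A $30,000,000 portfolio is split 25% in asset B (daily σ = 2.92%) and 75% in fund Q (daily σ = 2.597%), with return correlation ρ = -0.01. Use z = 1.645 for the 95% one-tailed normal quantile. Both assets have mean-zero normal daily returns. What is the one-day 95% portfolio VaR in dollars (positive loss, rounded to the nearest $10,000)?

$1,020,000

σ_p² = 0.25²·2.92² + 0.75²·2.597² + 2·-0.01·0.25·0.75·2.92·2.597 = 4.2982 (%²).
σ_p = √4.2982 = 2.073%.
VaR = 1.645 × 2.073% = 3.410%; on $30,000,000 that is $1,023,000.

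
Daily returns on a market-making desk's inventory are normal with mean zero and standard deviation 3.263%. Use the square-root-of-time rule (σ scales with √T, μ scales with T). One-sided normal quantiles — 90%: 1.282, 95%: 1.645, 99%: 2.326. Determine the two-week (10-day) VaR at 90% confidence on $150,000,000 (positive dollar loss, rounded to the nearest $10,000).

σ_{10d} = 3.263% × √10 = 10.319%.
VaR = 1.282 × 10.319% = 13.229%.
On $150,000,000: 0.13229 × $150,000,000 = $19,843,500.

$19,840,000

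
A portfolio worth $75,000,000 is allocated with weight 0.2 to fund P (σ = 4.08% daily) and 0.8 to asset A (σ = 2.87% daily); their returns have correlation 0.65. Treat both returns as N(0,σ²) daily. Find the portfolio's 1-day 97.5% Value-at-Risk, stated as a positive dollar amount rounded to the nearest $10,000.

$4,250,000

σ_p² = 0.2²·4.08² + 0.8²·2.87² + 2·0.65·0.2·0.8·4.08·2.87 = 8.3731 (%²).
σ_p = √8.3731 = 2.894%.
At 97.5%, z = 1.960.
VaR = 1.960 × 2.894% = 5.672%; on $75,000,000 that is $4,254,000.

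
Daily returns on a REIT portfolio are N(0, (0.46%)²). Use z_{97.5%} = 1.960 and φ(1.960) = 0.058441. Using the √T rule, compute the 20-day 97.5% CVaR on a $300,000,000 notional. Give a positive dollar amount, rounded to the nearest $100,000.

σ_{20d} = 0.46% × √20 = 2.057%.
ES multiplier = φ(z)/(1−α) = 0.058441/0.025 = 2.338.
ES = 2.057% × 2.338 = 4.809%; on $300,000,000: $14,427,000.

$14,400,000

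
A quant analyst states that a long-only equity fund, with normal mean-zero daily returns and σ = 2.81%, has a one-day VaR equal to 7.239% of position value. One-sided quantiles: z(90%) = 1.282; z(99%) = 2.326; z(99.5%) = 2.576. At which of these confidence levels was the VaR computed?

Implied z = VaR/σ = 7.239 / 2.81 = 2.576.
This matches z(99.5%) = 2.576.

99.5%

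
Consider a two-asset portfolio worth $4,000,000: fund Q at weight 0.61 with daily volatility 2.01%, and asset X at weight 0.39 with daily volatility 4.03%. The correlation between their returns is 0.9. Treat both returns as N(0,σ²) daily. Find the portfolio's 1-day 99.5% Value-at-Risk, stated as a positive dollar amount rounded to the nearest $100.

$281,100

σ_p² = 0.61²·2.01² + 0.39²·4.03² + 2·0.9·0.61·0.39·2.01·4.03 = 7.4423 (%²).
σ_p = √7.4423 = 2.728%.
At 99.5%, z = 2.576.
VaR = 2.576 × 2.728% = 7.027%; on $4,000,000 that is $281,080.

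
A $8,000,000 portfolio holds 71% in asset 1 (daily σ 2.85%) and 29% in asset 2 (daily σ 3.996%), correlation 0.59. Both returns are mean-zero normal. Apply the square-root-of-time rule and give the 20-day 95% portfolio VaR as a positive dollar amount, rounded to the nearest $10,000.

σ_p = √(0.71²·2.85² + 0.29²·3.996² + 2·0.59·0.71·0.29·2.85·3.996) = 2.864%.
σ_{20d} = 2.864% × √20 = 12.808%.
z(95%) = 1.645.
VaR = 1.645 × 12.808% = 21.069%; on $8,000,000 that is $1,685,520.

$1,690,000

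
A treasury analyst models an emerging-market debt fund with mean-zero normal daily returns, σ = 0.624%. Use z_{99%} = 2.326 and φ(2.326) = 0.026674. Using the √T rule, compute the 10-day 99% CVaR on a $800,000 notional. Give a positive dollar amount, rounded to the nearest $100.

σ_{10d} = 0.624% × √10 = 1.973%.
ES multiplier = φ(z)/(1−α) = 0.026674/0.01 = 2.667.
ES = 1.973% × 2.667 = 5.262%; on $800,000: $42,096.

$42,100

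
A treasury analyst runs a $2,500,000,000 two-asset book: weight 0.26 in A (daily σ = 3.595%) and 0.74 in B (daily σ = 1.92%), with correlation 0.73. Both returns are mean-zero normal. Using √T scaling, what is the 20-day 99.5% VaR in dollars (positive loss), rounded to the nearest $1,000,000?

$633,000,000

σ_p = √(0.26²·3.595² + 0.74²·1.92² + 2·0.73·0.26·0.74·3.595·1.92) = 2.198%.
σ_{20d} = 2.198% × √20 = 9.830%.
z(99.5%) = 2.576.
VaR = 2.576 × 9.830% = 25.322%; on $2,500,000,000 that is $633,050,000.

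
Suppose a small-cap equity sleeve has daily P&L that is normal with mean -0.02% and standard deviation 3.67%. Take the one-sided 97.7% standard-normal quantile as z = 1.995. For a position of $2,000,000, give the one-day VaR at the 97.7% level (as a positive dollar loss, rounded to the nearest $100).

$146,800

VaR = −μ + z·σ = −(-0.02%) + 1.995 × 3.67% = 7.342%.
On $2,000,000: 0.07342 × $2,000,000 = $146,840.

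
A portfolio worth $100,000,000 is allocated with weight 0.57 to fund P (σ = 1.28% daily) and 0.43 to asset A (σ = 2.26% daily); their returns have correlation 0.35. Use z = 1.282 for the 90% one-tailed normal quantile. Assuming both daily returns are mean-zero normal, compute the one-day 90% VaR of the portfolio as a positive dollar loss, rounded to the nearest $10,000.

σ_p² = 0.57²·1.28² + 0.43²·2.26² + 2·0.35·0.57·0.43·1.28·2.26 = 1.9730 (%²).
σ_p = √1.9730 = 1.405%.
VaR = 1.282 × 1.405% = 1.801%; on $100,000,000 that is $1,801,000.

$1,800,000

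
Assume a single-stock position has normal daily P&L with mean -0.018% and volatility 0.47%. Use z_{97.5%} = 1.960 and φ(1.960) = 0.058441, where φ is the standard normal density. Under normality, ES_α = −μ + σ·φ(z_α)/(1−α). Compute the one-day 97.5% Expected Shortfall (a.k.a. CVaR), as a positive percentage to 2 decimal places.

1.12%

Tail multiplier: φ(z)/(1−α) = 0.058441 / 0.025 = 2.338.
ES = −(-0.018%) + 0.47% × 2.338 = 1.117%.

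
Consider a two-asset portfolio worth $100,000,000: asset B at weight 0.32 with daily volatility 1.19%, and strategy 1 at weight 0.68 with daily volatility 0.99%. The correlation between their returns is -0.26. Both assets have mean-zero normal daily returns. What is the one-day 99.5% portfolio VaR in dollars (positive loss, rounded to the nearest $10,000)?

σ_p² = 0.32²·1.19² + 0.68²·0.99² + 2·-0.26·0.32·0.68·1.19·0.99 = 0.4649 (%²).
σ_p = √0.4649 = 0.682%.
At 99.5%, z = 2.576.
VaR = 2.576 × 0.682% = 1.757%; on $100,000,000 that is $1,757,000.

$1,760,000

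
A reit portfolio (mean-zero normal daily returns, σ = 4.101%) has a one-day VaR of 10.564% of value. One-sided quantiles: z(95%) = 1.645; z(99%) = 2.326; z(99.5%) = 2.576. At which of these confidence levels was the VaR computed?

Implied z = VaR/σ = 10.564 / 4.101 = 2.576.
This matches z(99.5%) = 2.576.

99.5%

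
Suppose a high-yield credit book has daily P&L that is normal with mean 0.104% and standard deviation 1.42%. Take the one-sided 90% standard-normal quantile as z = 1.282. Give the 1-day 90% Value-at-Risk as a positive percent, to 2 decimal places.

VaR = −μ + z·σ = −(0.104%) + 1.282 × 1.42% = 1.716%.

1.72%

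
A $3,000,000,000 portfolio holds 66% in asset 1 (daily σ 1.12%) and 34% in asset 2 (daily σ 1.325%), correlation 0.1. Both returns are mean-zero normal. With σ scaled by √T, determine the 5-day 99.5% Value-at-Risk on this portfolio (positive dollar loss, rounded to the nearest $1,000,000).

$156,000,000

σ_p = √(0.66²·1.12² + 0.34²·1.325² + 2·0.1·0.66·0.34·1.12·1.325) = 0.903%.
σ_{5d} = 0.903% × √5 = 2.019%.
z(99.5%) = 2.576.
VaR = 2.576 × 2.019% = 5.201%; on $3,000,000,000 that is $156,030,000.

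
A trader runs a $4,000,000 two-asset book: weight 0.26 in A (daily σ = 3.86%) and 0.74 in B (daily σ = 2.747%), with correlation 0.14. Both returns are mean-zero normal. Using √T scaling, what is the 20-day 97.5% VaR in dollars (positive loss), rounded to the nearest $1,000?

$838,000

σ_p = √(0.26²·3.86² + 0.74²·2.747² + 2·0.14·0.26·0.74·3.86·2.747) = 2.390%.
σ_{20d} = 2.390% × √20 = 10.688%.
z(97.5%) = 1.960.
VaR = 1.960 × 10.688% = 20.948%; on $4,000,000 that is $837,920.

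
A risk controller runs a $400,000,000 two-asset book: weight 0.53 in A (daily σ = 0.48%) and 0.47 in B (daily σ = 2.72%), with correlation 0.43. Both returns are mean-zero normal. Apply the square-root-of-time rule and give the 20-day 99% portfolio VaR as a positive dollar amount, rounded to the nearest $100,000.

$58,500,000

σ_p = √(0.53²·0.48² + 0.47²·2.72² + 2·0.43·0.53·0.47·0.48·2.72) = 1.407%.
σ_{20d} = 1.407% × √20 = 6.292%.
z(99%) = 2.326.
VaR = 2.326 × 6.292% = 14.635%; on $400,000,000 that is $58,540,000.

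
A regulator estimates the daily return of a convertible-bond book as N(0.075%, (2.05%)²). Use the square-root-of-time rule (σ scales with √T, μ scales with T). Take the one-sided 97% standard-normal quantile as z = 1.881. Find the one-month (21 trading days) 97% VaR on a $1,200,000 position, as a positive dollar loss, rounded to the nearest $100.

σ_{21d} = 2.05% × √21 = 9.394%; μ_{21d} = 21 × 0.075% = 1.575%.
VaR = −(1.575%) + 1.881 × 9.394% = 16.095%.
On $1,200,000: 0.16095 × $1,200,000 = $193,140.

$193,100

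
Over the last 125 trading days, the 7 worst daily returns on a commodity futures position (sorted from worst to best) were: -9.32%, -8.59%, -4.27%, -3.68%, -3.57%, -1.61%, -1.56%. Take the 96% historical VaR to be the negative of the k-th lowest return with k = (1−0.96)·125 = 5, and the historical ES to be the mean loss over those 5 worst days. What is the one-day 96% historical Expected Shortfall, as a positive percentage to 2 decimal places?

5.89%

The 5 worst returns sum to -29.43%.
ES = −(-29.43%) / 5 = 5.886% ≈ 5.89%.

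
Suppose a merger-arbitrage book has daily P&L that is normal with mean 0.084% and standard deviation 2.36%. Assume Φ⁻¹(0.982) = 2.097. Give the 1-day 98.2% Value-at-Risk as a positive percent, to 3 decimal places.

4.865%

VaR = −μ + z·σ = −(0.084%) + 2.097 × 2.36% = 4.865%.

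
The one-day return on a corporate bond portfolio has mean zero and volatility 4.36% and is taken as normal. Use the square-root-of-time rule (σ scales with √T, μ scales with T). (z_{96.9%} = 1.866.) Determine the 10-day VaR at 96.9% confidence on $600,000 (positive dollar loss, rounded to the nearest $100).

$154,400

σ_{10d} = 4.36% × √10 = 13.788%.
VaR = 1.866 × 13.788% = 25.728%.
On $600,000: 0.25728 × $600,000 = $154,368.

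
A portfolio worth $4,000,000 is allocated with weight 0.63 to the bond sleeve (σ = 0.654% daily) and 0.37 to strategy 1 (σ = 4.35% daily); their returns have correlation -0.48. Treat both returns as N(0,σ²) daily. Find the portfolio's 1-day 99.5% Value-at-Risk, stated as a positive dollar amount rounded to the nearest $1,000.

σ_p² = 0.63²·0.654² + 0.37²·4.35² + 2·-0.48·0.63·0.37·0.654·4.35 = 2.1236 (%²).
σ_p = √2.1236 = 1.457%.
At 99.5%, z = 2.576.
VaR = 2.576 × 1.457% = 3.753%; on $4,000,000 that is $150,120.

$150,000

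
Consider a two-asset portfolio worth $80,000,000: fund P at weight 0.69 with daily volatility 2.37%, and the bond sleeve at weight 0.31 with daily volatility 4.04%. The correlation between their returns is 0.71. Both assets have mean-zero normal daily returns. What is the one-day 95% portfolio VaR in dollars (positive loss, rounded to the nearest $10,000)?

$3,520,000

σ_p² = 0.69²·2.37² + 0.31²·4.04² + 2·0.71·0.69·0.31·2.37·4.04 = 7.1509 (%²).
σ_p = √7.1509 = 2.674%.
At 95%, z = 1.645.
VaR = 1.645 × 2.674% = 4.399%; on $80,000,000 that is $3,519,200.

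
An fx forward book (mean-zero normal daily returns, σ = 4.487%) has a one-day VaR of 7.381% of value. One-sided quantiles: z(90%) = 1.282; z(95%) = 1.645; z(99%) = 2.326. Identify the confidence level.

95%

Implied z = VaR/σ = 7.381 / 4.487 = 1.645.
This matches z(95%) = 1.645.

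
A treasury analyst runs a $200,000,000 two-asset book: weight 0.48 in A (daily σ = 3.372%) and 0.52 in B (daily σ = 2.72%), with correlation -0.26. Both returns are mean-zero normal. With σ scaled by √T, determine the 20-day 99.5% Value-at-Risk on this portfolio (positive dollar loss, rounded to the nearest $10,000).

$42,670,000

σ_p = √(0.48²·3.372² + 0.52²·2.72² + 2·-0.26·0.48·0.52·3.372·2.72) = 1.852%.
σ_{20d} = 1.852% × √20 = 8.282%.
z(99.5%) = 2.576.
VaR = 2.576 × 8.282% = 21.334%; on $200,000,000 that is $42,668,000.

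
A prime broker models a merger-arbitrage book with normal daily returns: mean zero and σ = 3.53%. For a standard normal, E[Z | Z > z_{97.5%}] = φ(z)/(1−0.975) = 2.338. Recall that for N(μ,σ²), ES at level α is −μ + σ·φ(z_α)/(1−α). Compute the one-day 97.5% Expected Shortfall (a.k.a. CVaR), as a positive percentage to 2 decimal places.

8.25%

ES = 3.53% × 2.338 = 8.253%.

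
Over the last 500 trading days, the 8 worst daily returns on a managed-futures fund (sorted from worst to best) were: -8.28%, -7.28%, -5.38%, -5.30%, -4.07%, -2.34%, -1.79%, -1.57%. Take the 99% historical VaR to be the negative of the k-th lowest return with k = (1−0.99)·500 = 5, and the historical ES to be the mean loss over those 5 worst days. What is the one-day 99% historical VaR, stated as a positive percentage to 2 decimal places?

k = 5; the 5th lowest return is -4.07%, so VaR = 4.07%.

4.07%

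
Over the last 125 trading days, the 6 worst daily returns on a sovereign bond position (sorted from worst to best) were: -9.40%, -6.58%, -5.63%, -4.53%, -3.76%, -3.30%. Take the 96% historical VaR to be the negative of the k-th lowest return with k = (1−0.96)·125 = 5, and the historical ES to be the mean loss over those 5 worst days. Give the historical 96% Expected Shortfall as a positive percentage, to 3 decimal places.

5.980%

The 5 worst returns sum to -29.90%.
ES = −(-29.90%) / 5 = 5.98% ≈ 5.980%.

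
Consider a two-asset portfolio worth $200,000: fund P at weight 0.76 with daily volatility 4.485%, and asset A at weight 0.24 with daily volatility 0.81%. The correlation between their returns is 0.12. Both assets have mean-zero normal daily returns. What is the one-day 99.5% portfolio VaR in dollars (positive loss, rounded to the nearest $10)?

$17,710

σ_p² = 0.76²·4.485² + 0.24²·0.81² + 2·0.12·0.76·0.24·4.485·0.81 = 11.8154 (%²).
σ_p = √11.8154 = 3.437%.
At 99.5%, z = 2.576.
VaR = 2.576 × 3.437% = 8.854%; on $200,000 that is $17,708.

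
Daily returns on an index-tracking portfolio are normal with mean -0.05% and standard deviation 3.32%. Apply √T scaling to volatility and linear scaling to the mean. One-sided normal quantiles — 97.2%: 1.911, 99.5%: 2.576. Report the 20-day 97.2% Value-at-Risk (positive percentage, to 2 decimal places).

σ_{20d} = 3.32% × √20 = 14.847%; μ_{20d} = 20 × -0.05% = -1.000%.
VaR = −(-1.000%) + 1.911 × 14.847% = 29.373%.

29.37%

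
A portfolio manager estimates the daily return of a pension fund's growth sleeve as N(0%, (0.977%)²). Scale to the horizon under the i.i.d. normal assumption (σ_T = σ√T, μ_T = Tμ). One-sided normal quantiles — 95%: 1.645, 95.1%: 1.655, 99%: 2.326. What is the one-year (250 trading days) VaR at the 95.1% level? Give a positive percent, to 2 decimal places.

25.57%

σ_{250d} = 0.977% × √250 = 15.448%.
VaR = 1.655 × 15.448% = 25.566%.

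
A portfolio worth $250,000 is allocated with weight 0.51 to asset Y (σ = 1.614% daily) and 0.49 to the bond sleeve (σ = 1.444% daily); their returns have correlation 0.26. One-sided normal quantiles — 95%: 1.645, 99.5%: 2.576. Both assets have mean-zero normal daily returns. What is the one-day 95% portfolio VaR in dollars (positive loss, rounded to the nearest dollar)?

$5,005

σ_p² = 0.51²·1.614² + 0.49²·1.444² + 2·0.26·0.51·0.49·1.614·1.444 = 1.4811 (%²).
σ_p = √1.4811 = 1.217%.
VaR = 1.645 × 1.217% = 2.002%; on $250,000 that is $5,005.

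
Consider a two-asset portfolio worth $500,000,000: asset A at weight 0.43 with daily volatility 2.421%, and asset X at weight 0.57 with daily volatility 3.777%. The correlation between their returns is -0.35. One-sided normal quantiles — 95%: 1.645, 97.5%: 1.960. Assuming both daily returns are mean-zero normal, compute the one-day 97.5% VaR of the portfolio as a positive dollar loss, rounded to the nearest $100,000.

σ_p² = 0.43²·2.421² + 0.57²·3.777² + 2·-0.35·0.43·0.57·2.421·3.777 = 4.1498 (%²).
σ_p = √4.1498 = 2.037%.
VaR = 1.960 × 2.037% = 3.993%; on $500,000,000 that is $19,965,000.

$20,000,000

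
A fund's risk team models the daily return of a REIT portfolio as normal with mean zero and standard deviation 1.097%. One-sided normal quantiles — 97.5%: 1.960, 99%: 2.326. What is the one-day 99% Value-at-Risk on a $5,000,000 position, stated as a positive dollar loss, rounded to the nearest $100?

VaR = z·σ = 2.326 × 1.097% = 2.552%.
On $5,000,000: 0.02552 × $5,000,000 = $127,600.

$127,600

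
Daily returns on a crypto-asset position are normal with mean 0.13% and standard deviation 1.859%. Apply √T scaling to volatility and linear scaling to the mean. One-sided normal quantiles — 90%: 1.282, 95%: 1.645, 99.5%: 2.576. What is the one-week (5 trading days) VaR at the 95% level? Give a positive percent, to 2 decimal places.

6.19%

σ_{5d} = 1.859% × √5 = 4.157%; μ_{5d} = 5 × 0.13% = 0.650%.
VaR = −(0.650%) + 1.645 × 4.157% = 6.188%.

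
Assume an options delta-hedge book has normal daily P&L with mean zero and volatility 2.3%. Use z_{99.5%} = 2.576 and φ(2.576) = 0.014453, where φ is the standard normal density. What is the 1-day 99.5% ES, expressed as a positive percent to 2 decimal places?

6.65%

Tail multiplier: φ(z)/(1−α) = 0.014453 / 0.005 = 2.891.
ES = 2.3% × 2.891 = 6.649%.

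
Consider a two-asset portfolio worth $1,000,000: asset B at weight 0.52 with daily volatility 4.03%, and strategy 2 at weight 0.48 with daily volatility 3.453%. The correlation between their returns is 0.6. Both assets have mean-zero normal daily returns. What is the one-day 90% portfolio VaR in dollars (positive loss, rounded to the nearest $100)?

σ_p² = 0.52²·4.03² + 0.48²·3.453² + 2·0.6·0.52·0.48·4.03·3.453 = 11.3066 (%²).
σ_p = √11.3066 = 3.363%.
At 90%, z = 1.282.
VaR = 1.282 × 3.363% = 4.311%; on $1,000,000 that is $43,110.

$43,100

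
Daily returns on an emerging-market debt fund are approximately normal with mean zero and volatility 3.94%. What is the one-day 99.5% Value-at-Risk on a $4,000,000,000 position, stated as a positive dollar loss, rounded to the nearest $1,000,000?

At 99.5% one-sided, z = 2.576.
VaR = z·σ = 2.576 × 3.94% = 10.149%.
On $4,000,000,000: 0.10149 × $4,000,000,000 = $405,960,000.

$406,000,000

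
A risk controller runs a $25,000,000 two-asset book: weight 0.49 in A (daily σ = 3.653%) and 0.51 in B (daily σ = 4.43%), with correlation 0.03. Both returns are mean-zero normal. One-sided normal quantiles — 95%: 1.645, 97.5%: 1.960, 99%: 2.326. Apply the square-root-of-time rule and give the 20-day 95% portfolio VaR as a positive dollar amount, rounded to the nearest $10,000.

$5,380,000

σ_p = √(0.49²·3.653² + 0.51²·4.43² + 2·0.03·0.49·0.51·3.653·4.43) = 2.924%.
σ_{20d} = 2.924% × √20 = 13.077%.
VaR = 1.645 × 13.077% = 21.512%; on $25,000,000 that is $5,378,000.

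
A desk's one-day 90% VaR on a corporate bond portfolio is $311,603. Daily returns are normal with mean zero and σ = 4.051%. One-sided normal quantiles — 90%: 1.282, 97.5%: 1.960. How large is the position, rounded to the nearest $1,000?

$6,000,000

VaR as a fraction of value: z·σ = 1.282 × 4.051% = 5.19338%.
Position = $311,603 / 0.0519338 = $6,000,002.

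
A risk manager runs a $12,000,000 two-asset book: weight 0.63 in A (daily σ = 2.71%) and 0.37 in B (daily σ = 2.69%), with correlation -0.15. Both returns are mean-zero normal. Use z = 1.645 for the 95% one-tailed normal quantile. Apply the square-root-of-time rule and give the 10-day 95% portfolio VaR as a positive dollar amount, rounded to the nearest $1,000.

σ_p = √(0.63²·2.71² + 0.37²·2.69² + 2·-0.15·0.63·0.37·2.71·2.69) = 1.843%.
σ_{10d} = 1.843% × √10 = 5.828%.
VaR = 1.645 × 5.828% = 9.587%; on $12,000,000 that is $1,150,440.

$1,150,000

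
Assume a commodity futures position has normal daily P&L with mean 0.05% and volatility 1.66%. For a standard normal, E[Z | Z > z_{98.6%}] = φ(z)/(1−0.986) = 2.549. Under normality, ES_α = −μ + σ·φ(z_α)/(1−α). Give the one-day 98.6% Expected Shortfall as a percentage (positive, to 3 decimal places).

4.181%

ES = −(0.05%) + 1.66% × 2.549 = 4.181%.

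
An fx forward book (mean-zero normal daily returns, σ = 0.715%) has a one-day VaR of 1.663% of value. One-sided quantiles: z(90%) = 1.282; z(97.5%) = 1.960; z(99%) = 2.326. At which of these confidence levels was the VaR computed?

99%

Implied z = VaR/σ = 1.663 / 0.715 = 2.326.
This matches z(99%) = 2.326.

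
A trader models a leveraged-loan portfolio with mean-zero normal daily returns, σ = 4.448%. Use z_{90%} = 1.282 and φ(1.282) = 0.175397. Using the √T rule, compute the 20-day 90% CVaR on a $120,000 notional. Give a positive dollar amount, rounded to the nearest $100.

$41,900

σ_{20d} = 4.448% × √20 = 19.892%.
ES multiplier = φ(z)/(1−α) = 0.175397/0.1 = 1.754.
ES = 19.892% × 1.754 = 34.891%; on $120,000: $41,869.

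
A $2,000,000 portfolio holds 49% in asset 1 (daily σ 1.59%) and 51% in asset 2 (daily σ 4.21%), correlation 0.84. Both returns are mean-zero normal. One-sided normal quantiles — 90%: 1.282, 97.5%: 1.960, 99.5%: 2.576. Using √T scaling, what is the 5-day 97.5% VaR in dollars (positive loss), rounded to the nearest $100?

σ_p = √(0.49²·1.59² + 0.51²·4.21² + 2·0.84·0.49·0.51·1.59·4.21) = 2.833%.
σ_{5d} = 2.833% × √5 = 6.335%.
VaR = 1.960 × 6.335% = 12.417%; on $2,000,000 that is $248,340.

$248,300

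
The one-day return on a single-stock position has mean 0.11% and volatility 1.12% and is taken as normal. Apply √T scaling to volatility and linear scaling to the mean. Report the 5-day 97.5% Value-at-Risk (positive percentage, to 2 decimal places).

4.36%

At 97.5%, z = 1.960.
σ_{5d} = 1.12% × √5 = 2.504%; μ_{5d} = 5 × 0.11% = 0.550%.
VaR = −(0.550%) + 1.960 × 2.504% = 4.358%.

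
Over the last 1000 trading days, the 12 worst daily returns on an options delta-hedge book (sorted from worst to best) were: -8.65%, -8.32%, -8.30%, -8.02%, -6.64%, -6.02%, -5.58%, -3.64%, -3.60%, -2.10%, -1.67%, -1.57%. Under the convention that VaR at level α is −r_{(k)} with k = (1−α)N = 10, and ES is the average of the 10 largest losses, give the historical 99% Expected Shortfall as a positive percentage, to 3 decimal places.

The 10 worst returns sum to -60.87%.
ES = −(-60.87%) / 10 = 6.087%.

6.087%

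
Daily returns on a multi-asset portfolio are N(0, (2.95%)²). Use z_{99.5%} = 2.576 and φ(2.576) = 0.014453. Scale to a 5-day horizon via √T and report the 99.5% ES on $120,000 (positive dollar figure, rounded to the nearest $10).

$22,880

σ_{5d} = 2.95% × √5 = 6.596%.
ES multiplier = φ(z)/(1−α) = 0.014453/0.005 = 2.891.
ES = 6.596% × 2.891 = 19.069%; on $120,000: $22,883.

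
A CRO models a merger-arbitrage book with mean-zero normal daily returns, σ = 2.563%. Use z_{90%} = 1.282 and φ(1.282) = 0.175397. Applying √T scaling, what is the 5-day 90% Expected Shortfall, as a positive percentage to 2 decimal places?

10.05%

σ_{5d} = 2.563% × √5 = 5.731%.
ES multiplier = φ(z)/(1−α) = 0.175397/0.1 = 1.754.
ES = 5.731% × 1.754 = 10.052%.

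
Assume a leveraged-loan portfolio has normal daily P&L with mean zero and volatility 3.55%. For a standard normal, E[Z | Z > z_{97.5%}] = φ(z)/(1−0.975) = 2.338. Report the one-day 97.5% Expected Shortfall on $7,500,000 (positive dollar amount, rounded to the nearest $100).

$622,500

ES = 3.55% × 2.338 = 8.300%.
On $7,500,000: 0.08300 × $7,500,000 = $622,500.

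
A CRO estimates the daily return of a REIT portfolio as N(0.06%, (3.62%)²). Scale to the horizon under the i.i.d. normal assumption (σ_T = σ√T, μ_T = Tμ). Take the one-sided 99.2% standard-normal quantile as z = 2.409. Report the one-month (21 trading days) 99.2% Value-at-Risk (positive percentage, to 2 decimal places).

38.70%

σ_{21d} = 3.62% × √21 = 16.589%; μ_{21d} = 21 × 0.06% = 1.260%.
VaR = −(1.260%) + 2.409 × 16.589% = 38.703%.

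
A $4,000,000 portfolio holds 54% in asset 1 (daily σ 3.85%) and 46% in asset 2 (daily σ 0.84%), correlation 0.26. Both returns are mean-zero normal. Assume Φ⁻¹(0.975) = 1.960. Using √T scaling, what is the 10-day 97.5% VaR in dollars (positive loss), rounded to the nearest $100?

$548,200

σ_p = √(0.54²·3.85² + 0.46²·0.84² + 2·0.26·0.54·0.46·3.85·0.84) = 2.211%.
σ_{10d} = 2.211% × √10 = 6.992%.
VaR = 1.960 × 6.992% = 13.704%; on $4,000,000 that is $548,160.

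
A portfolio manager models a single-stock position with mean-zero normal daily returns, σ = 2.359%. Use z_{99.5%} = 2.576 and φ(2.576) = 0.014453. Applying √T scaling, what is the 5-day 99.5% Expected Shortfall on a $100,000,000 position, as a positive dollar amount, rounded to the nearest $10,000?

σ_{5d} = 2.359% × √5 = 5.275%.
ES multiplier = φ(z)/(1−α) = 0.014453/0.005 = 2.891.
ES = 5.275% × 2.891 = 15.250%; on $100,000,000: $15,250,000.

$15,250,000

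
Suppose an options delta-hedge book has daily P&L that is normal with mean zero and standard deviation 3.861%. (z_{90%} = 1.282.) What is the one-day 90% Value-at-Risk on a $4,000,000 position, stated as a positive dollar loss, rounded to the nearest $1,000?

VaR = z·σ = 1.282 × 3.861% = 4.950%.
On $4,000,000: 0.04950 × $4,000,000 = $198,000.

$198,000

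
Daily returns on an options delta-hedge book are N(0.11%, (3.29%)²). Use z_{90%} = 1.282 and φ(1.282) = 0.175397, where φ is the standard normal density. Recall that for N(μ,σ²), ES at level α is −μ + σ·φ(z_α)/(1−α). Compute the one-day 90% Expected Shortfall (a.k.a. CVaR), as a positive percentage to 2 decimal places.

Tail multiplier: φ(z)/(1−α) = 0.175397 / 0.1 = 1.754.
ES = −(0.11%) + 3.29% × 1.754 = 5.661%.

5.66%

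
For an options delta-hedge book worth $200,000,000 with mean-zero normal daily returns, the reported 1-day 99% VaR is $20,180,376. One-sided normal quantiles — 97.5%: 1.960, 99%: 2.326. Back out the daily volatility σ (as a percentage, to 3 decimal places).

4.338%

VaR as a fraction: $20,180,376 / $200,000,000 = 10.090%.
σ = VaR / z = 10.090% / 2.326 = 4.338%.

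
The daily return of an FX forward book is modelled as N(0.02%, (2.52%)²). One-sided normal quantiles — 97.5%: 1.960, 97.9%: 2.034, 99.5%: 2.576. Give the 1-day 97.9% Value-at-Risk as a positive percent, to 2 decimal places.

VaR = −μ + z·σ = −(0.02%) + 2.034 × 2.52% = 5.106%.

5.11%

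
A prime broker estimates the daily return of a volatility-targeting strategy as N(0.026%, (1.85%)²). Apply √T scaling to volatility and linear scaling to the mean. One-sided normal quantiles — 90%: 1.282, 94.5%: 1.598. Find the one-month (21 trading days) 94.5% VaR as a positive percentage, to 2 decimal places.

σ_{21d} = 1.85% × √21 = 8.478%; μ_{21d} = 21 × 0.026% = 0.546%.
VaR = −(0.546%) + 1.598 × 8.478% = 13.002%.

13.00%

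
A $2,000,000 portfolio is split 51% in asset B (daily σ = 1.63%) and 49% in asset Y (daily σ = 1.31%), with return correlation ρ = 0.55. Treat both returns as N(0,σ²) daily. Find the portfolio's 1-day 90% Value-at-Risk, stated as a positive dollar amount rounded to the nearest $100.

σ_p² = 0.51²·1.63² + 0.49²·1.31² + 2·0.55·0.51·0.49·1.63·1.31 = 1.6901 (%²).
σ_p = √1.6901 = 1.300%.
At 90%, z = 1.282.
VaR = 1.282 × 1.300% = 1.667%; on $2,000,000 that is $33,340.

$33,300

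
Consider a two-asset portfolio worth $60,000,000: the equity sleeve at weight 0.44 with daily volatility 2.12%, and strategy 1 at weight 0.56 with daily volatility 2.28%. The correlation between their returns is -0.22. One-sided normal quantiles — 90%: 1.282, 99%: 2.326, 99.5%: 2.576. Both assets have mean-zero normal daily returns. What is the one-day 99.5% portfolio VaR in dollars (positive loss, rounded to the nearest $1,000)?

σ_p² = 0.44²·2.12² + 0.56²·2.28² + 2·-0.22·0.44·0.56·2.12·2.28 = 1.9763 (%²).
σ_p = √1.9763 = 1.406%.
VaR = 2.576 × 1.406% = 3.622%; on $60,000,000 that is $2,173,200.

$2,173,000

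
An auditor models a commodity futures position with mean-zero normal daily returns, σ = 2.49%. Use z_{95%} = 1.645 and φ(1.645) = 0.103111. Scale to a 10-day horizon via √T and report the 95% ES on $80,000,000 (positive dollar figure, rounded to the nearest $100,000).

σ_{10d} = 2.49% × √10 = 7.874%.
ES multiplier = φ(z)/(1−α) = 0.103111/0.05 = 2.062.
ES = 7.874% × 2.062 = 16.236%; on $80,000,000: $12,988,800.

$13,000,000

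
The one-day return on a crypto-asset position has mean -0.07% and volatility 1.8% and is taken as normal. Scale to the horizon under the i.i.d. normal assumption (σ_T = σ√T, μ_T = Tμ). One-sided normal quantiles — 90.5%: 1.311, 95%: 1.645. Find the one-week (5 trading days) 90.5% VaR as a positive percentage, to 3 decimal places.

5.627%

σ_{5d} = 1.8% × √5 = 4.025%; μ_{5d} = 5 × -0.07% = -0.350%.
VaR = −(-0.350%) + 1.311 × 4.025% = 5.627%.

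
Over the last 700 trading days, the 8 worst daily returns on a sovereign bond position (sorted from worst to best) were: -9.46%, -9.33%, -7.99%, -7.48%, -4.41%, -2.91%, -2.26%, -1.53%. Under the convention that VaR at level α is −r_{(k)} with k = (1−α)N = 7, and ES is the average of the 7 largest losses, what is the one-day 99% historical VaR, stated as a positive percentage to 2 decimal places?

2.26%

k = 7; the 7th lowest return is -2.26%, so VaR = 2.26%.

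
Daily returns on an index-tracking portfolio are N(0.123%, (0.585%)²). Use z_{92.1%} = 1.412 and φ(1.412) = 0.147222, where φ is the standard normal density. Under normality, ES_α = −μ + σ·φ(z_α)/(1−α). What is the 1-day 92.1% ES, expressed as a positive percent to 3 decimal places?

0.967%

Tail multiplier: φ(z)/(1−α) = 0.147222 / 0.079 = 1.864.
ES = −(0.123%) + 0.585% × 1.864 = 0.967%.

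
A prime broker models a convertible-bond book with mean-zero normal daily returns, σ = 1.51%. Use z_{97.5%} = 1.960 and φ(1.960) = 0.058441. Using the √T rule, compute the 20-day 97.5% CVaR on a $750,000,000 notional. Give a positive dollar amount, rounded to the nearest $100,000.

$118,400,000

σ_{20d} = 1.51% × √20 = 6.753%.
ES multiplier = φ(z)/(1−α) = 0.058441/0.025 = 2.338.
ES = 6.753% × 2.338 = 15.789%; on $750,000,000: $118,417,500.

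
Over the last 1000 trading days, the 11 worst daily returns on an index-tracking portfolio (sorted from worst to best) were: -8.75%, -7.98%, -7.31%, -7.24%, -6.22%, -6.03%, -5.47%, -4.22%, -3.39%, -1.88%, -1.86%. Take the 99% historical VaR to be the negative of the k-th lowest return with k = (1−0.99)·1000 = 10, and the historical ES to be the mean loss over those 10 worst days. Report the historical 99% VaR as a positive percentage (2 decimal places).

k = 10; the 10th lowest return is -1.88%, so VaR = 1.88%.

1.88%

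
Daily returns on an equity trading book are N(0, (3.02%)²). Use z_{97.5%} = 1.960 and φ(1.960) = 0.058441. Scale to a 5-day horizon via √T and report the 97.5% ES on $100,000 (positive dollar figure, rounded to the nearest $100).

$15,800

σ_{5d} = 3.02% × √5 = 6.753%.
ES multiplier = φ(z)/(1−α) = 0.058441/0.025 = 2.338.
ES = 6.753% × 2.338 = 15.789%; on $100,000: $15,789.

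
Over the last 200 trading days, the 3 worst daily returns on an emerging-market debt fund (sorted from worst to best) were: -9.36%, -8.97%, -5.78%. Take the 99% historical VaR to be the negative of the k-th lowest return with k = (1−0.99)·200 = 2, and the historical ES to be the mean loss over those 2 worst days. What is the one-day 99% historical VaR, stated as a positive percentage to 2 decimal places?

k = 2; the 2nd lowest return is -8.97%, so VaR = 8.97%.

8.97%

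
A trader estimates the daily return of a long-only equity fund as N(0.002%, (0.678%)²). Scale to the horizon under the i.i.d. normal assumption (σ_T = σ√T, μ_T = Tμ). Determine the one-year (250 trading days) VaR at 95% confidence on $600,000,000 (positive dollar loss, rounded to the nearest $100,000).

$102,800,000

At 95%, z = 1.645.
σ_{250d} = 0.678% × √250 = 10.720%; μ_{250d} = 250 × 0.002% = 0.500%.
VaR = −(0.500%) + 1.645 × 10.720% = 17.134%.
On $600,000,000: 0.17134 × $600,000,000 = $102,804,000.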